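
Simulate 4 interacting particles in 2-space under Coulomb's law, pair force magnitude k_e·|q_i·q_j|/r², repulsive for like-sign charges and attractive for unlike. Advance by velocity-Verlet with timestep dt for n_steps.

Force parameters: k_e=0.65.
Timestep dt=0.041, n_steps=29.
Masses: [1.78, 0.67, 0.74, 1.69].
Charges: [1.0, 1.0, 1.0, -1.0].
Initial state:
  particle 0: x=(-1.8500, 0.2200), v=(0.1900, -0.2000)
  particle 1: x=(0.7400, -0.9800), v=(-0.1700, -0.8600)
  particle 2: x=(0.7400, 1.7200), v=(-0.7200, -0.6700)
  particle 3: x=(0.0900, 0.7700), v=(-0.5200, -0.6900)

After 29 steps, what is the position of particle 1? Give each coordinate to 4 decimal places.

(0.5507, -1.9758)

step 0: x0=(-1.8500, 0.2200) x1=(0.7400, -0.9800) x2=(0.7400, 1.7200) x3=(0.0900, 0.7700)
step 1: x0=(-1.8422, 0.2118) x1=(0.7330, -1.0152) x2=(0.7102, 1.6922) x3=(0.0688, 0.7418)
step 2: x0=(-1.8344, 0.2037) x1=(0.7261, -1.0503) x2=(0.6800, 1.6638) x3=(0.0477, 0.7138)
step 3: x0=(-1.8265, 0.1956) x1=(0.7192, -1.0852) x2=(0.6493, 1.6347) x3=(0.0269, 0.6860)
step 4: x0=(-1.8187, 0.1875) x1=(0.7123, -1.1201) x2=(0.6181, 1.6049) x3=(0.0062, 0.6584)
step 5: x0=(-1.8108, 0.1795) x1=(0.7054, -1.1548) x2=(0.5864, 1.5745) x3=(-0.0144, 0.6310)
step 6: x0=(-1.8028, 0.1715) x1=(0.6985, -1.1895) x2=(0.5542, 1.5434) x3=(-0.0347, 0.6039)
step 7: x0=(-1.7948, 0.1636) x1=(0.6917, -1.2240) x2=(0.5216, 1.5115) x3=(-0.0550, 0.5770)
step 8: x0=(-1.7868, 0.1556) x1=(0.6849, -1.2585) x2=(0.4885, 1.4789) x3=(-0.0750, 0.5503)
step 9: x0=(-1.7787, 0.1478) x1=(0.6781, -1.2929) x2=(0.4549, 1.4455) x3=(-0.0950, 0.5239)
step 10: x0=(-1.7706, 0.1399) x1=(0.6714, -1.3272) x2=(0.4208, 1.4113) x3=(-0.1147, 0.4978)
step 11: x0=(-1.7624, 0.1321) x1=(0.6646, -1.3615) x2=(0.3862, 1.3764) x3=(-0.1344, 0.4720)
step 12: x0=(-1.7541, 0.1244) x1=(0.6579, -1.3957) x2=(0.3512, 1.3405) x3=(-0.1539, 0.4465)
step 13: x0=(-1.7457, 0.1166) x1=(0.6513, -1.4299) x2=(0.3156, 1.3037) x3=(-0.1733, 0.4213)
step 14: x0=(-1.7373, 0.1090) x1=(0.6446, -1.4640) x2=(0.2796, 1.2660) x3=(-0.1925, 0.3966)
step 15: x0=(-1.7288, 0.1013) x1=(0.6381, -1.4981) x2=(0.2431, 1.2273) x3=(-0.2117, 0.3722)
step 16: x0=(-1.7202, 0.0936) x1=(0.6315, -1.5322) x2=(0.2060, 1.1876) x3=(-0.2307, 0.3482)
step 17: x0=(-1.7115, 0.0860) x1=(0.6250, -1.5662) x2=(0.1684, 1.1467) x3=(-0.2496, 0.3247)
step 18: x0=(-1.7028, 0.0784) x1=(0.6185, -1.6003) x2=(0.1302, 1.1046) x3=(-0.2684, 0.3016)
step 19: x0=(-1.6939, 0.0709) x1=(0.6121, -1.6343) x2=(0.0915, 1.0613) x3=(-0.2871, 0.2792)
step 20: x0=(-1.6849, 0.0633) x1=(0.6057, -1.6683) x2=(0.0523, 1.0165) x3=(-0.3056, 0.2573)
step 21: x0=(-1.6757, 0.0558) x1=(0.5993, -1.7024) x2=(0.0124, 0.9702) x3=(-0.3241, 0.2360)
step 22: x0=(-1.6665, 0.0483) x1=(0.5930, -1.7364) x2=(-0.0281, 0.9223) x3=(-0.3424, 0.2155)
step 23: x0=(-1.6571, 0.0407) x1=(0.5868, -1.7705) x2=(-0.0693, 0.8725) x3=(-0.3605, 0.1958)
step 24: x0=(-1.6476, 0.0332) x1=(0.5806, -1.8046) x2=(-0.1112, 0.8205) x3=(-0.3785, 0.1771)
step 25: x0=(-1.6380, 0.0257) x1=(0.5745, -1.8387) x2=(-0.1539, 0.7662) x3=(-0.3964, 0.1594)
step 26: x0=(-1.6282, 0.0182) x1=(0.5684, -1.8729) x2=(-0.1975, 0.7092) x3=(-0.4140, 0.1429)
step 27: x0=(-1.6183, 0.0106) x1=(0.5624, -1.9071) x2=(-0.2420, 0.6488) x3=(-0.4314, 0.1279)
step 28: x0=(-1.6083, 0.0030) x1=(0.5565, -1.9414) x2=(-0.2876, 0.5844) x3=(-0.4484, 0.1148)
step 29: x0=(-1.5981, -0.0046) x1=(0.5507, -1.9758) x2=(-0.3346, 0.5147) x3=(-0.4650, 0.1040)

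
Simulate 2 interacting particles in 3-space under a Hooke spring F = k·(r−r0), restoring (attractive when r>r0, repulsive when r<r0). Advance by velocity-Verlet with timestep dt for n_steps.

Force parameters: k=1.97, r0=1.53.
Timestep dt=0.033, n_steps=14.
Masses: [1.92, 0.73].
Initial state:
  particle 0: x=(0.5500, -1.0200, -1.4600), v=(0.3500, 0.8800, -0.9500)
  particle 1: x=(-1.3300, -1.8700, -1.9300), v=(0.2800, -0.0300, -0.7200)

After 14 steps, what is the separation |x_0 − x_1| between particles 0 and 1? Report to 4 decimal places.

2.0840

step 0: x0=(0.5500, -1.0200, -1.4600) x1=(-1.3300, -1.8700, -1.9300)
step 1: x0=(0.5613, -0.9911, -1.4914) x1=(-1.3200, -1.8706, -1.9536)
step 2: x0=(0.5719, -0.9625, -1.5230) x1=(-1.3084, -1.8706, -1.9768)
step 3: x0=(0.5820, -0.9341, -1.5547) x1=(-1.2953, -1.8697, -1.9996)
step 4: x0=(0.5915, -0.9061, -1.5866) x1=(-1.2806, -1.8681, -2.0220)
step 5: x0=(0.6003, -0.8783, -1.6186) x1=(-1.2643, -1.8657, -2.0441)
step 6: x0=(0.6086, -0.8509, -1.6507) x1=(-1.2464, -1.8624, -2.0658)
step 7: x0=(0.6163, -0.8238, -1.6829) x1=(-1.2270, -1.8582, -2.0871)
step 8: x0=(0.6233, -0.7971, -1.7153) x1=(-1.2060, -1.8532, -2.1081)
step 9: x0=(0.6298, -0.7707, -1.7479) x1=(-1.1834, -1.8473, -2.1288)
step 10: x0=(0.6357, -0.7446, -1.7805) x1=(-1.1593, -1.8405, -2.1492)
step 11: x0=(0.6411, -0.7189, -1.8133) x1=(-1.1337, -1.8327, -2.1692)
step 12: x0=(0.6458, -0.6935, -1.8461) x1=(-1.1067, -1.8241, -2.1890)
step 13: x0=(0.6501, -0.6685, -1.8791) x1=(-1.0782, -1.8145, -2.2084)
step 14: x0=(0.6538, -0.6438, -1.9122) x1=(-1.0483, -1.8041, -2.2276)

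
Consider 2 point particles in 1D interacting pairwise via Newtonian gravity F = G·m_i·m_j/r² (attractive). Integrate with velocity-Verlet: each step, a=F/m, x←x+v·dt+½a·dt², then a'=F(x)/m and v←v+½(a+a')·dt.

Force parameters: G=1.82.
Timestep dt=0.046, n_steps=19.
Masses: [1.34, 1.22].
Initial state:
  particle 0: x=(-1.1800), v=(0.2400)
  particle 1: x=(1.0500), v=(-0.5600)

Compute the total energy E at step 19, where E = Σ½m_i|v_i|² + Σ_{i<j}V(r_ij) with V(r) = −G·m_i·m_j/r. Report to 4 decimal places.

-1.0978

step 0: x0=(-1.1800) x1=(1.0500)
step 1: x0=(-1.1685) x1=(1.0237)
step 2: x0=(-1.1560) x1=(0.9964)
step 3: x0=(-1.1425) x1=(0.9679)
step 4: x0=(-1.1279) x1=(0.9383)
step 5: x0=(-1.1123) x1=(0.9074)
step 6: x0=(-1.0955) x1=(0.8753)
step 7: x0=(-1.0774) x1=(0.8419)
step 8: x0=(-1.0581) x1=(0.8071)
step 9: x0=(-1.0375) x1=(0.7708)
step 10: x0=(-1.0154) x1=(0.7329)
step 11: x0=(-0.9918) x1=(0.6933)
step 12: x0=(-0.9665) x1=(0.6519)
step 13: x0=(-0.9394) x1=(0.6085)
step 14: x0=(-0.9104) x1=(0.5630)
step 15: x0=(-0.8792) x1=(0.5151)
step 16: x0=(-0.8456) x1=(0.4646)
step 17: x0=(-0.8093) x1=(0.4110)
step 18: x0=(-0.7698) x1=(0.3540)
step 19: x0=(-0.7265) x1=(0.2929)
step 0 velocities: v0=(0.2400) v1=(-0.5600)
step 0: KE=0.2299, PE=-1.3342, E=-1.1043
step 19 velocities: v0=(0.9888) v1=(-1.3824)
step 19: KE=1.8208, PE=-2.9186, E=-1.0978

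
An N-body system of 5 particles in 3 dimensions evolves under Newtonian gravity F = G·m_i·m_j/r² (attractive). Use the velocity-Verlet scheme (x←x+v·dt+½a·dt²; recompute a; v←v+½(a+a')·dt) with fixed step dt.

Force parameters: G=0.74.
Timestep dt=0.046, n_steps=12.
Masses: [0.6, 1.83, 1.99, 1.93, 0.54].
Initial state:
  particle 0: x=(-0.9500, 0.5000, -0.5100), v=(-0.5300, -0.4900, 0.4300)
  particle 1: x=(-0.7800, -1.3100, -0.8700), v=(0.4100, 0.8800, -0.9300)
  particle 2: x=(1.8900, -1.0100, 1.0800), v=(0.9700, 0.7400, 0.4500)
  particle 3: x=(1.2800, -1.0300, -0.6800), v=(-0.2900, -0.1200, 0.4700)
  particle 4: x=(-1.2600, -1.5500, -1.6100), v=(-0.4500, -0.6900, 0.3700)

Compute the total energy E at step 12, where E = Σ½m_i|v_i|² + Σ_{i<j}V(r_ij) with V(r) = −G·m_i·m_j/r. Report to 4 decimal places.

step 0: x0=(-0.9500, 0.5000, -0.5100) x1=(-0.7800, -1.3100, -0.8700) x2=(1.8900, -1.0100, 1.0800) x3=(1.2800, -1.0300, -0.6800) x4=(-1.2600, -1.5500, -1.6100)
step 1: x0=(-0.9741, 0.4768, -0.4903) x1=(-0.7610, -1.2695, -0.9130) x2=(1.9343, -0.9760, 1.1002) x3=(1.2664, -1.0355, -0.6580) x4=(-1.2795, -1.5812, -1.5914)
step 2: x0=(-0.9976, 0.4523, -0.4708) x1=(-0.7416, -1.2289, -0.9565) x2=(1.9781, -0.9420, 1.1194) x3=(1.2522, -1.0411, -0.6353) x4=(-1.2966, -1.6109, -1.5699)
step 3: x0=(-1.0204, 0.4265, -0.4515) x1=(-0.7220, -1.1884, -1.0004) x2=(2.0212, -0.9080, 1.1375) x3=(1.2374, -1.0466, -0.6119) x4=(-1.3110, -1.6389, -1.5458)
step 4: x0=(-1.0425, 0.3994, -0.4326) x1=(-0.7022, -1.1480, -1.0444) x2=(2.0637, -0.8741, 1.1548) x3=(1.2221, -1.0520, -0.5880) x4=(-1.3228, -1.6650, -1.5194)
step 5: x0=(-1.0639, 0.3709, -0.4140) x1=(-0.6821, -1.1078, -1.0884) x2=(2.1056, -0.8403, 1.1711) x3=(1.2063, -1.0574, -0.5635) x4=(-1.3319, -1.6891, -1.4910)
step 6: x0=(-1.0846, 0.3411, -0.3958) x1=(-0.6617, -1.0678, -1.1324) x2=(2.1469, -0.8065, 1.1866) x3=(1.1898, -1.0626, -0.5385) x4=(-1.3383, -1.7110, -1.4610)
step 7: x0=(-1.1045, 0.3099, -0.3781) x1=(-0.6411, -1.0280, -1.1760) x2=(2.1875, -0.7729, 1.2012) x3=(1.1728, -1.0677, -0.5131) x4=(-1.3423, -1.7307, -1.4297)
step 8: x0=(-1.1235, 0.2775, -0.3609) x1=(-0.6202, -0.9885, -1.2193) x2=(2.2276, -0.7394, 1.2150) x3=(1.1553, -1.0727, -0.4873) x4=(-1.3439, -1.7482, -1.3974)
step 9: x0=(-1.1416, 0.2437, -0.3443) x1=(-0.5990, -0.9493, -1.2621) x2=(2.2670, -0.7060, 1.2279) x3=(1.1372, -1.0774, -0.4612) x4=(-1.3433, -1.7637, -1.3644)
step 10: x0=(-1.1588, 0.2087, -0.3284) x1=(-0.5775, -0.9103, -1.3042) x2=(2.3058, -0.6727, 1.2402) x3=(1.1186, -1.0819, -0.4349) x4=(-1.3407, -1.7771, -1.3309)
step 11: x0=(-1.1751, 0.1725, -0.3131) x1=(-0.5557, -0.8716, -1.3456) x2=(2.3439, -0.6396, 1.2517) x3=(1.0995, -1.0862, -0.4084) x4=(-1.3361, -1.7887, -1.2971)
step 12: x0=(-1.1903, 0.1351, -0.2987) x1=(-0.5335, -0.8332, -1.3862) x2=(2.3815, -0.6066, 1.2625) x3=(1.0799, -1.0902, -0.3818) x4=(-1.3297, -1.7984, -1.2630)
step 0 velocities: v0=(-0.5300, -0.4900, 0.4300) v1=(0.4100, 0.8800, -0.9300) v2=(0.9700, 0.7400, 0.4500) v3=(-0.2900, -0.1200, 0.4700) v4=(-0.4500, -0.6900, 0.3700)
step 0: KE=4.0765, PE=-5.9628, E=-1.8863
step 12 velocities: v0=(-0.3205, -0.8242, 0.3063) v1=(0.4861, 0.8316, -0.8730) v2=(0.8095, 0.7151, 0.2278) v3=(-0.4317, -0.0838, 0.5793) v4=(0.1570, -0.1922, 0.7424)
step 12: KE=3.6974, PE=-5.5832, E=-1.8858

-1.8858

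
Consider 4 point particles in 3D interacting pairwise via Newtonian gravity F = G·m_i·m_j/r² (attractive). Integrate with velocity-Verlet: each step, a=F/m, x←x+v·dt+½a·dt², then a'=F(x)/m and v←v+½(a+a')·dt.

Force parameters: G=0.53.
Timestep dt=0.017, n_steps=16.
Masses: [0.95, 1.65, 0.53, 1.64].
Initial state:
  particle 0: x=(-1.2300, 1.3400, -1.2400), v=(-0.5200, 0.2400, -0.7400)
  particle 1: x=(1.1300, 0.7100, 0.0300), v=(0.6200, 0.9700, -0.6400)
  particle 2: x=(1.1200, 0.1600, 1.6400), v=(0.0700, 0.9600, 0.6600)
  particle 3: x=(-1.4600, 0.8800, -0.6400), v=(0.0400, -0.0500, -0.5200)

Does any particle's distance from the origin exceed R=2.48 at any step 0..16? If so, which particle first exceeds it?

no

step 0: x0=(-1.2300, 1.3400, -1.2400) x1=(1.1300, 0.7100, 0.0300) x2=(1.1200, 0.1600, 1.6400) x3=(-1.4600, 0.8800, -0.6400)
step 1: x0=(-1.2389, 1.3440, -1.2524) x1=(1.1405, 0.7265, 0.0191) x2=(1.1212, 0.1763, 1.6512) x3=(-1.4593, 0.8792, -0.6489)
step 2: x0=(-1.2478, 1.3477, -1.2645) x1=(1.1510, 0.7430, 0.0083) x2=(1.1223, 0.1927, 1.6622) x3=(-1.4584, 0.8786, -0.6580)
step 3: x0=(-1.2569, 1.3511, -1.2763) x1=(1.1614, 0.7595, -0.0026) x2=(1.1235, 0.2091, 1.6732) x3=(-1.4575, 0.8780, -0.6673)
step 4: x0=(-1.2660, 1.3544, -1.2877) x1=(1.1718, 0.7759, -0.0135) x2=(1.1246, 0.2256, 1.6841) x3=(-1.4565, 0.8777, -0.6767)
step 5: x0=(-1.2752, 1.3574, -1.2989) x1=(1.1821, 0.7924, -0.0243) x2=(1.1257, 0.2420, 1.6949) x3=(-1.4553, 0.8774, -0.6862)
step 6: x0=(-1.2844, 1.3601, -1.3097) x1=(1.1923, 0.8089, -0.0351) x2=(1.1268, 0.2585, 1.7055) x3=(-1.4541, 0.8773, -0.6960)
step 7: x0=(-1.2937, 1.3626, -1.3202) x1=(1.2026, 0.8254, -0.0460) x2=(1.1279, 0.2750, 1.7161) x3=(-1.4528, 0.8773, -0.7059)
step 8: x0=(-1.3030, 1.3648, -1.3303) x1=(1.2127, 0.8418, -0.0568) x2=(1.1289, 0.2916, 1.7266) x3=(-1.4514, 0.8775, -0.7159)
step 9: x0=(-1.3124, 1.3668, -1.3402) x1=(1.2228, 0.8583, -0.0676) x2=(1.1300, 0.3082, 1.7370) x3=(-1.4500, 0.8778, -0.7262)
step 10: x0=(-1.3218, 1.3686, -1.3497) x1=(1.2329, 0.8748, -0.0784) x2=(1.1310, 0.3248, 1.7474) x3=(-1.4484, 0.8782, -0.7365)
step 11: x0=(-1.3312, 1.3701, -1.3589) x1=(1.2429, 0.8912, -0.0892) x2=(1.1320, 0.3414, 1.7576) x3=(-1.4468, 0.8788, -0.7471)
step 12: x0=(-1.3407, 1.3714, -1.3678) x1=(1.2529, 0.9077, -0.1000) x2=(1.1330, 0.3581, 1.7677) x3=(-1.4452, 0.8795, -0.7578)
step 13: x0=(-1.3502, 1.3723, -1.3764) x1=(1.2628, 0.9241, -0.1108) x2=(1.1340, 0.3747, 1.7778) x3=(-1.4434, 0.8803, -0.7687)
step 14: x0=(-1.3597, 1.3731, -1.3846) x1=(1.2727, 0.9406, -0.1216) x2=(1.1349, 0.3914, 1.7878) x3=(-1.4416, 0.8814, -0.7798)
step 15: x0=(-1.3692, 1.3735, -1.3925) x1=(1.2825, 0.9570, -0.1324) x2=(1.1359, 0.4082, 1.7977) x3=(-1.4397, 0.8825, -0.7910)
step 16: x0=(-1.3788, 1.3738, -1.4000) x1=(1.2923, 0.9735, -0.1432) x2=(1.1368, 0.4249, 1.8075) x3=(-1.4378, 0.8838, -0.8024)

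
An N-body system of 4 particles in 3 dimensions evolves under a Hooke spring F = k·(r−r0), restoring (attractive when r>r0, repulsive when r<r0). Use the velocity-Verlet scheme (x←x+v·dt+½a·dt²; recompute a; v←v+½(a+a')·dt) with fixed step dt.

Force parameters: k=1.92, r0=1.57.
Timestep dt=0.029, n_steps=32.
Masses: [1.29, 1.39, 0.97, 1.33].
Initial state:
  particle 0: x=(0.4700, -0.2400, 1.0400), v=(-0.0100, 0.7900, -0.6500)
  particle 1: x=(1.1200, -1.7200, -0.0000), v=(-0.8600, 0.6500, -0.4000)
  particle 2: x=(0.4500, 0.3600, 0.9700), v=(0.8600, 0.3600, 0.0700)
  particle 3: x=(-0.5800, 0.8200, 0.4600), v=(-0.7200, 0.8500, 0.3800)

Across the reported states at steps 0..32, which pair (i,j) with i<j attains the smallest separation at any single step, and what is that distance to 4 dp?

step 0: x0=(0.4700, -0.2400, 1.0400) x1=(1.1200, -1.7200, -0.0000) x2=(0.4500, 0.3600, 0.9700) x3=(-0.5800, 0.8200, 0.4600)
step 1: x0=(0.4698, -0.2178, 1.0211) x1=(1.0944, -1.6999, -0.0112) x2=(0.4753, 0.3705, 0.9718) x3=(-0.6005, 0.8440, 0.4708)
step 2: x0=(0.4697, -0.1972, 1.0020) x1=(1.0674, -1.6771, -0.0215) x2=(0.5014, 0.3814, 0.9730) x3=(-0.6203, 0.8665, 0.4812)
step 3: x0=(0.4696, -0.1781, 0.9828) x1=(1.0391, -1.6519, -0.0309) x2=(0.5283, 0.3925, 0.9738) x3=(-0.6393, 0.8876, 0.4912)
step 4: x0=(0.4695, -0.1605, 0.9634) x1=(1.0096, -1.6241, -0.0394) x2=(0.5559, 0.4041, 0.9742) x3=(-0.6575, 0.9072, 0.5008)
step 5: x0=(0.4692, -0.1444, 0.9437) x1=(0.9788, -1.5938, -0.0471) x2=(0.5843, 0.4161, 0.9741) x3=(-0.6748, 0.9254, 0.5100)
step 6: x0=(0.4687, -0.1297, 0.9238) x1=(0.9469, -1.5612, -0.0539) x2=(0.6134, 0.4286, 0.9737) x3=(-0.6913, 0.9421, 0.5189)
step 7: x0=(0.4680, -0.1164, 0.9036) x1=(0.9139, -1.5262, -0.0599) x2=(0.6432, 0.4417, 0.9729) x3=(-0.7068, 0.9573, 0.5274)
step 8: x0=(0.4669, -0.1043, 0.8831) x1=(0.8798, -1.4890, -0.0651) x2=(0.6738, 0.4552, 0.9719) x3=(-0.7214, 0.9710, 0.5356)
step 9: x0=(0.4653, -0.0936, 0.8623) x1=(0.8447, -1.4496, -0.0695) x2=(0.7050, 0.4694, 0.9705) x3=(-0.7351, 0.9833, 0.5434)
step 10: x0=(0.4633, -0.0839, 0.8412) x1=(0.8087, -1.4082, -0.0731) x2=(0.7369, 0.4840, 0.9690) x3=(-0.7477, 0.9941, 0.5509)
step 11: x0=(0.4607, -0.0753, 0.8198) x1=(0.7718, -1.3648, -0.0760) x2=(0.7693, 0.4992, 0.9673) x3=(-0.7594, 1.0035, 0.5581)
step 12: x0=(0.4575, -0.0676, 0.7981) x1=(0.7341, -1.3195, -0.0783) x2=(0.8024, 0.5149, 0.9654) x3=(-0.7700, 1.0114, 0.5650)
step 13: x0=(0.4537, -0.0607, 0.7761) x1=(0.6956, -1.2725, -0.0799) x2=(0.8359, 0.5311, 0.9633) x3=(-0.7796, 1.0180, 0.5716)
step 14: x0=(0.4493, -0.0546, 0.7539) x1=(0.6564, -1.2238, -0.0809) x2=(0.8698, 0.5477, 0.9612) x3=(-0.7881, 1.0233, 0.5778)
step 15: x0=(0.4442, -0.0491, 0.7315) x1=(0.6166, -1.1736, -0.0814) x2=(0.9041, 0.5648, 0.9589) x3=(-0.7956, 1.0272, 0.5838)
step 16: x0=(0.4384, -0.0440, 0.7090) x1=(0.5762, -1.1221, -0.0814) x2=(0.9387, 0.5823, 0.9564) x3=(-0.8020, 1.0299, 0.5896)
step 17: x0=(0.4321, -0.0394, 0.6863) x1=(0.5352, -1.0693, -0.0810) x2=(0.9734, 0.6002, 0.9539) x3=(-0.8074, 1.0314, 0.5950)
step 18: x0=(0.4250, -0.0351, 0.6636) x1=(0.4938, -1.0154, -0.0802) x2=(1.0082, 0.6184, 0.9512) x3=(-0.8118, 1.0317, 0.6003)
step 19: x0=(0.4174, -0.0309, 0.6408) x1=(0.4520, -0.9605, -0.0790) x2=(1.0430, 0.6370, 0.9484) x3=(-0.8150, 1.0310, 0.6053)
step 20: x0=(0.4093, -0.0269, 0.6182) x1=(0.4098, -0.9048, -0.0776) x2=(1.0776, 0.6557, 0.9455) x3=(-0.8173, 1.0293, 0.6100)
step 21: x0=(0.4006, -0.0228, 0.5956) x1=(0.3673, -0.8483, -0.0761) x2=(1.1120, 0.6747, 0.9424) x3=(-0.8186, 1.0266, 0.6146)
step 22: x0=(0.3914, -0.0186, 0.5733) x1=(0.3244, -0.7911, -0.0743) x2=(1.1461, 0.6939, 0.9391) x3=(-0.8188, 1.0231, 0.6190)
step 23: x0=(0.3819, -0.0143, 0.5512) x1=(0.2814, -0.7335, -0.0725) x2=(1.1796, 0.7131, 0.9356) x3=(-0.8181, 1.0188, 0.6232)
step 24: x0=(0.3721, -0.0097, 0.5294) x1=(0.2381, -0.6755, -0.0707) x2=(1.2126, 0.7325, 0.9319) x3=(-0.8164, 1.0138, 0.6272)
step 25: x0=(0.3621, -0.0048, 0.5080) x1=(0.1946, -0.6172, -0.0690) x2=(1.2449, 0.7519, 0.9279) x3=(-0.8138, 1.0082, 0.6312)
step 26: x0=(0.3519, 0.0005, 0.4871) x1=(0.1510, -0.5588, -0.0674) x2=(1.2763, 0.7712, 0.9236) x3=(-0.8103, 1.0021, 0.6350)
step 27: x0=(0.3418, 0.0062, 0.4667) x1=(0.1071, -0.5002, -0.0660) x2=(1.3068, 0.7904, 0.9191) x3=(-0.8060, 0.9955, 0.6387)
step 28: x0=(0.3318, 0.0123, 0.4468) x1=(0.0632, -0.4417, -0.0648) x2=(1.3362, 0.8095, 0.9141) x3=(-0.8008, 0.9886, 0.6424)
step 29: x0=(0.3220, 0.0189, 0.4276) x1=(0.0191, -0.3831, -0.0639) x2=(1.3644, 0.8284, 0.9088) x3=(-0.7948, 0.9815, 0.6461)
step 30: x0=(0.3126, 0.0259, 0.4091) x1=(-0.0252, -0.3247, -0.0634) x2=(1.3913, 0.8471, 0.9031) x3=(-0.7881, 0.9742, 0.6498)
step 31: x0=(0.3037, 0.0333, 0.3913) x1=(-0.0696, -0.2664, -0.0633) x2=(1.4167, 0.8654, 0.8969) x3=(-0.7806, 0.9668, 0.6536)
step 32: x0=(0.2955, 0.0411, 0.3741) x1=(-0.1142, -0.2082, -0.0636) x2=(1.4405, 0.8834, 0.8903) x3=(-0.7725, 0.9595, 0.6575)

pair (0,2), distance 0.5713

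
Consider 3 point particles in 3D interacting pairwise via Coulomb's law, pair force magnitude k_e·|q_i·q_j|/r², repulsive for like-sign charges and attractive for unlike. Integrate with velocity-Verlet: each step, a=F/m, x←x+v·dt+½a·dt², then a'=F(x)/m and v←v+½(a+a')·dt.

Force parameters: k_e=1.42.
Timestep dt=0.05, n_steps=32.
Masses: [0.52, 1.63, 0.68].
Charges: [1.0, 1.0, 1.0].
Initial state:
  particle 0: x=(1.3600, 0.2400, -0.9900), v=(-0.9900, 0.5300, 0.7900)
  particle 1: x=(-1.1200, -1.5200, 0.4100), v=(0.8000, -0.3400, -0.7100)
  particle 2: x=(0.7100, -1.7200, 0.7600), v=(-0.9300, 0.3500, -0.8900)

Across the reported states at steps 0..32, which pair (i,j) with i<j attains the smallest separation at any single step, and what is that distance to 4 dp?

step 0: x0=(1.3600, 0.2400, -0.9900) x1=(-1.1200, -1.5200, 0.4100) x2=(0.7100, -1.7200, 0.7600)
step 1: x0=(1.3108, 0.2670, -0.9509) x1=(-1.0804, -1.5370, 0.3745) x2=(0.6641, -1.7028, 0.7159)
step 2: x0=(1.2624, 0.2951, -0.9127) x1=(-1.0416, -1.5541, 0.3389) x2=(0.6197, -1.6864, 0.6725)
step 3: x0=(1.2146, 0.3243, -0.8754) x1=(-1.0036, -1.5712, 0.3033) x2=(0.5768, -1.6706, 0.6300)
step 4: x0=(1.1676, 0.3547, -0.8389) x1=(-0.9667, -1.5884, 0.2676) x2=(0.5357, -1.6556, 0.5883)
step 5: x0=(1.1214, 0.3864, -0.8032) x1=(-0.9308, -1.6057, 0.2317) x2=(0.4966, -1.6413, 0.5475)
step 6: x0=(1.0759, 0.4194, -0.7684) x1=(-0.8961, -1.6232, 0.1958) x2=(0.4596, -1.6278, 0.5077)
step 7: x0=(1.0312, 0.4539, -0.7344) x1=(-0.8626, -1.6408, 0.1596) x2=(0.4251, -1.6149, 0.4690)
step 8: x0=(0.9873, 0.4898, -0.7012) x1=(-0.8305, -1.6586, 0.1233) x2=(0.3932, -1.6027, 0.4313)
step 9: x0=(0.9441, 0.5273, -0.6687) x1=(-0.7998, -1.6766, 0.0867) x2=(0.3643, -1.5911, 0.3949)
step 10: x0=(0.9017, 0.5664, -0.6370) x1=(-0.7708, -1.6950, 0.0497) x2=(0.3387, -1.5800, 0.3597)
step 11: x0=(0.8600, 0.6072, -0.6059) x1=(-0.7434, -1.7137, 0.0124) x2=(0.3165, -1.5693, 0.3260)
step 12: x0=(0.8190, 0.6497, -0.5754) x1=(-0.7179, -1.7329, -0.0253) x2=(0.2982, -1.5589, 0.2938)
step 13: x0=(0.7787, 0.6938, -0.5455) x1=(-0.6943, -1.7525, -0.0636) x2=(0.2839, -1.5485, 0.2632)
step 14: x0=(0.7391, 0.7398, -0.5161) x1=(-0.6726, -1.7728, -0.1024) x2=(0.2738, -1.5380, 0.2344)
step 15: x0=(0.7001, 0.7875, -0.4871) x1=(-0.6530, -1.7938, -0.1418) x2=(0.2681, -1.5272, 0.2074)
step 16: x0=(0.6616, 0.8369, -0.4586) x1=(-0.6353, -1.8155, -0.1820) x2=(0.2667, -1.5159, 0.1824)
step 17: x0=(0.6237, 0.8881, -0.4305) x1=(-0.6196, -1.8381, -0.2228) x2=(0.2696, -1.5040, 0.1594)
step 18: x0=(0.5862, 0.9411, -0.4026) x1=(-0.6058, -1.8615, -0.2645) x2=(0.2768, -1.4912, 0.1385)
step 19: x0=(0.5492, 0.9958, -0.3751) x1=(-0.5939, -1.8859, -0.3069) x2=(0.2880, -1.4776, 0.1197)
step 20: x0=(0.5125, 1.0522, -0.3477) x1=(-0.5836, -1.9113, -0.3500) x2=(0.3029, -1.4629, 0.1029)
step 21: x0=(0.4761, 1.1102, -0.3205) x1=(-0.5749, -1.9376, -0.3940) x2=(0.3213, -1.4472, 0.0880)
step 22: x0=(0.4400, 1.1699, -0.2935) x1=(-0.5676, -1.9648, -0.4386) x2=(0.3429, -1.4305, 0.0750)
step 23: x0=(0.4042, 1.2311, -0.2666) x1=(-0.5616, -1.9930, -0.4840) x2=(0.3675, -1.4128, 0.0637)
step 24: x0=(0.3685, 1.2939, -0.2398) x1=(-0.5567, -2.0220, -0.5300) x2=(0.3946, -1.3942, 0.0542)
step 25: x0=(0.3330, 1.3582, -0.2130) x1=(-0.5529, -2.0519, -0.5766) x2=(0.4242, -1.3748, 0.0461)
step 26: x0=(0.2976, 1.4238, -0.1862) x1=(-0.5500, -2.0825, -0.6239) x2=(0.4558, -1.3545, 0.0394)
step 27: x0=(0.2622, 1.4909, -0.1595) x1=(-0.5479, -2.1139, -0.6716) x2=(0.4894, -1.3336, 0.0341)
step 28: x0=(0.2269, 1.5592, -0.1328) x1=(-0.5466, -2.1459, -0.7199) x2=(0.5247, -1.3121, 0.0299)
step 29: x0=(0.1916, 1.6288, -0.1060) x1=(-0.5459, -2.1786, -0.7686) x2=(0.5616, -1.2900, 0.0268)
step 30: x0=(0.1563, 1.6997, -0.0792) x1=(-0.5458, -2.2118, -0.8177) x2=(0.5999, -1.2674, 0.0247)
step 31: x0=(0.1210, 1.7716, -0.0523) x1=(-0.5462, -2.2456, -0.8673) x2=(0.6395, -1.2445, 0.0235)
step 32: x0=(0.0855, 1.8447, -0.0254) x1=(-0.5471, -2.2799, -0.9172) x2=(0.6803, -1.2211, 0.0232)

pair (1,2), distance 1.0179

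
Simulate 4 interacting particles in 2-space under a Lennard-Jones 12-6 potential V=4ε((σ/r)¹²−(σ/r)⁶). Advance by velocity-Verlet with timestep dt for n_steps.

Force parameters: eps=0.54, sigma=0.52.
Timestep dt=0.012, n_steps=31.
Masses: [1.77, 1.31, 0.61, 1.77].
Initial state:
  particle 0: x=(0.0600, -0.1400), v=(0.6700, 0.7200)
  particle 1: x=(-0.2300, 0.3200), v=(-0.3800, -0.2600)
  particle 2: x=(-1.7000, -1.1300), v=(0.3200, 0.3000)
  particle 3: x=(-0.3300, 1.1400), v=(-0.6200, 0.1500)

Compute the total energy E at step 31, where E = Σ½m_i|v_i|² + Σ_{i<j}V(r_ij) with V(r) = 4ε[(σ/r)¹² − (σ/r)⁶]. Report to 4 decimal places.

step 0: x0=(0.0600, -0.1400) x1=(-0.2300, 0.3200) x2=(-1.7000, -1.1300) x3=(-0.3300, 1.1400)
step 1: x0=(0.0682, -0.1317) x1=(-0.2348, 0.3174) x2=(-1.6962, -1.1264) x3=(-0.3374, 1.1418)
step 2: x0=(0.0770, -0.1241) x1=(-0.2404, 0.3158) x2=(-1.6923, -1.1228) x3=(-0.3449, 1.1435)
step 3: x0=(0.0862, -0.1172) x1=(-0.2465, 0.3152) x2=(-1.6885, -1.1192) x3=(-0.3523, 1.1451)
step 4: x0=(0.0958, -0.1108) x1=(-0.2533, 0.3155) x2=(-1.6846, -1.1156) x3=(-0.3597, 1.1466)
step 5: x0=(0.1059, -0.1049) x1=(-0.2606, 0.3165) x2=(-1.6808, -1.1120) x3=(-0.3671, 1.1481)
step 6: x0=(0.1161, -0.0992) x1=(-0.2682, 0.3179) x2=(-1.6769, -1.1084) x3=(-0.3745, 1.1496)
step 7: x0=(0.1265, -0.0937) x1=(-0.2760, 0.3196) x2=(-1.6731, -1.1048) x3=(-0.3819, 1.1509)
step 8: x0=(0.1369, -0.0883) x1=(-0.2839, 0.3215) x2=(-1.6693, -1.1012) x3=(-0.3892, 1.1522)
step 9: x0=(0.1473, -0.0828) x1=(-0.2918, 0.3234) x2=(-1.6654, -1.0976) x3=(-0.3966, 1.1535)
step 10: x0=(0.1577, -0.0773) x1=(-0.2996, 0.3253) x2=(-1.6616, -1.0940) x3=(-0.4039, 1.1546)
step 11: x0=(0.1679, -0.0716) x1=(-0.3072, 0.3272) x2=(-1.6577, -1.0904) x3=(-0.4113, 1.1557)
step 12: x0=(0.1780, -0.0658) x1=(-0.3147, 0.3290) x2=(-1.6539, -1.0868) x3=(-0.4186, 1.1568)
step 13: x0=(0.1879, -0.0599) x1=(-0.3220, 0.3307) x2=(-1.6500, -1.0832) x3=(-0.4260, 1.1577)
step 14: x0=(0.1977, -0.0539) x1=(-0.3290, 0.3323) x2=(-1.6462, -1.0795) x3=(-0.4333, 1.1586)
step 15: x0=(0.2073, -0.0478) x1=(-0.3359, 0.3339) x2=(-1.6423, -1.0759) x3=(-0.4406, 1.1595)
step 16: x0=(0.2167, -0.0415) x1=(-0.3425, 0.3354) x2=(-1.6385, -1.0723) x3=(-0.4479, 1.1602)
step 17: x0=(0.2260, -0.0352) x1=(-0.3490, 0.3368) x2=(-1.6346, -1.0687) x3=(-0.4552, 1.1609)
step 18: x0=(0.2351, -0.0287) x1=(-0.3552, 0.3382) x2=(-1.6308, -1.0651) x3=(-0.4624, 1.1616)
step 19: x0=(0.2441, -0.0222) x1=(-0.3613, 0.3396) x2=(-1.6269, -1.0615) x3=(-0.4697, 1.1621)
step 20: x0=(0.2530, -0.0155) x1=(-0.3672, 0.3409) x2=(-1.6231, -1.0579) x3=(-0.4770, 1.1626)
step 21: x0=(0.2617, -0.0088) x1=(-0.3729, 0.3423) x2=(-1.6192, -1.0543) x3=(-0.4842, 1.1630)
step 22: x0=(0.2702, -0.0020) x1=(-0.3785, 0.3436) x2=(-1.6153, -1.0507) x3=(-0.4915, 1.1634)
step 23: x0=(0.2787, 0.0049) x1=(-0.3839, 0.3449) x2=(-1.6115, -1.0470) x3=(-0.4987, 1.1637)
step 24: x0=(0.2870, 0.0118) x1=(-0.3892, 0.3463) x2=(-1.6076, -1.0434) x3=(-0.5059, 1.1639)
step 25: x0=(0.2953, 0.0187) x1=(-0.3943, 0.3476) x2=(-1.6038, -1.0398) x3=(-0.5131, 1.1640)
step 26: x0=(0.3034, 0.0258) x1=(-0.3993, 0.3490) x2=(-1.5999, -1.0362) x3=(-0.5203, 1.1641)
step 27: x0=(0.3115, 0.0328) x1=(-0.4042, 0.3505) x2=(-1.5961, -1.0326) x3=(-0.5275, 1.1641)
step 28: x0=(0.3194, 0.0399) x1=(-0.4091, 0.3520) x2=(-1.5922, -1.0290) x3=(-0.5347, 1.1640)
step 29: x0=(0.3273, 0.0471) x1=(-0.4138, 0.3535) x2=(-1.5883, -1.0253) x3=(-0.5418, 1.1639)
step 30: x0=(0.3351, 0.0542) x1=(-0.4184, 0.3551) x2=(-1.5845, -1.0217) x3=(-0.5490, 1.1636)
step 31: x0=(0.3428, 0.0614) x1=(-0.4230, 0.3567) x2=(-1.5806, -1.0181) x3=(-0.5561, 1.1633)
step 0 velocities: v0=(0.6700, 0.7200) v1=(-0.3800, -0.2600) v2=(0.3200, 0.3000) v3=(-0.6200, 0.1500)
step 0: KE=1.4137, PE=-0.5235, E=0.8903
step 31 velocities: v0=(0.6404, 0.6014) v1=(-0.3759, 0.1394) v2=(0.3220, 0.3019) v3=(-0.5941, -0.0276)
step 31: KE=1.1607, PE=-0.2713, E=0.8894

0.8894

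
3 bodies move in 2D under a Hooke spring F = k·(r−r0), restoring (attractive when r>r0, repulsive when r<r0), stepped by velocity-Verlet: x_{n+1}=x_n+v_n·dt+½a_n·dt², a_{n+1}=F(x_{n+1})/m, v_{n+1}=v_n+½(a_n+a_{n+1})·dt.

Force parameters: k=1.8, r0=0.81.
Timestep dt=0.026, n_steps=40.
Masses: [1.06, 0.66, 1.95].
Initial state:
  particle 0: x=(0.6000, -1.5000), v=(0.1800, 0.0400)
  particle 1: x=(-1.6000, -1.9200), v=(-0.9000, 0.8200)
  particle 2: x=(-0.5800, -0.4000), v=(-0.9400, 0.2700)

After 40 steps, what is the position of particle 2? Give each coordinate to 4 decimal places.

(-1.4029, -0.5627)

step 0: x0=(0.6000, -1.5000) x1=(-1.6000, -1.9200) x2=(-0.5800, -0.4000)
step 1: x0=(0.6035, -1.4988) x1=(-1.6216, -1.8977) x2=(-0.6044, -0.3934)
step 2: x0=(0.6047, -1.4973) x1=(-1.6395, -1.8733) x2=(-0.6288, -0.3877)
step 3: x0=(0.6035, -1.4953) x1=(-1.6537, -1.8470) x2=(-0.6532, -0.3828)
step 4: x0=(0.5999, -1.4930) x1=(-1.6642, -1.8188) x2=(-0.6775, -0.3788)
step 5: x0=(0.5939, -1.4903) x1=(-1.6711, -1.7888) x2=(-0.7017, -0.3757)
step 6: x0=(0.5854, -1.4871) x1=(-1.6743, -1.7571) x2=(-0.7258, -0.3734)
step 7: x0=(0.5744, -1.4834) x1=(-1.6740, -1.7237) x2=(-0.7498, -0.3719)
step 8: x0=(0.5610, -1.4792) x1=(-1.6701, -1.6888) x2=(-0.7736, -0.3712)
step 9: x0=(0.5451, -1.4745) x1=(-1.6628, -1.6524) x2=(-0.7972, -0.3712)
step 10: x0=(0.5267, -1.4693) x1=(-1.6521, -1.6147) x2=(-0.8207, -0.3720)
step 11: x0=(0.5060, -1.4634) x1=(-1.6382, -1.5758) x2=(-0.8440, -0.3736)
step 12: x0=(0.4829, -1.4570) x1=(-1.6212, -1.5358) x2=(-0.8670, -0.3758)
step 13: x0=(0.4575, -1.4500) x1=(-1.6012, -1.4948) x2=(-0.8897, -0.3787)
step 14: x0=(0.4299, -1.4424) x1=(-1.5785, -1.4530) x2=(-0.9122, -0.3822)
step 15: x0=(0.4001, -1.4341) x1=(-1.5531, -1.4104) x2=(-0.9344, -0.3862)
step 16: x0=(0.3681, -1.4252) x1=(-1.5252, -1.3673) x2=(-0.9563, -0.3909)
step 17: x0=(0.3341, -1.4157) x1=(-1.4950, -1.3237) x2=(-0.9779, -0.3960)
step 18: x0=(0.2982, -1.4055) x1=(-1.4627, -1.2798) x2=(-0.9991, -0.4016)
step 19: x0=(0.2605, -1.3946) x1=(-1.4285, -1.2358) x2=(-1.0200, -0.4077)
step 20: x0=(0.2209, -1.3830) x1=(-1.3925, -1.1917) x2=(-1.0405, -0.4141)
step 21: x0=(0.1798, -1.3708) x1=(-1.3551, -1.1477) x2=(-1.0606, -0.4208)
step 22: x0=(0.1371, -1.3580) x1=(-1.3163, -1.1039) x2=(-1.0804, -0.4278)
step 23: x0=(0.0930, -1.3445) x1=(-1.2763, -1.0605) x2=(-1.0997, -0.4350)
step 24: x0=(0.0476, -1.3304) x1=(-1.2354, -1.0176) x2=(-1.1187, -0.4424)
step 25: x0=(0.0011, -1.3157) x1=(-1.1936, -0.9754) x2=(-1.1374, -0.4498)
step 26: x0=(-0.0465, -1.3005) x1=(-1.1512, -0.9339) x2=(-1.1557, -0.4574)
step 27: x0=(-0.0950, -1.2847) x1=(-1.1081, -0.8932) x2=(-1.1737, -0.4649)
step 28: x0=(-0.1443, -1.2684) x1=(-1.0644, -0.8533) x2=(-1.1915, -0.4725)
step 29: x0=(-0.1943, -1.2517) x1=(-1.0202, -0.8144) x2=(-1.2091, -0.4800)
step 30: x0=(-0.2448, -1.2346) x1=(-0.9753, -0.7762) x2=(-1.2267, -0.4874)
step 31: x0=(-0.2958, -1.2171) x1=(-0.9299, -0.7387) x2=(-1.2442, -0.4948)
step 32: x0=(-0.3471, -1.1994) x1=(-0.8839, -0.7016) x2=(-1.2617, -0.5021)
step 33: x0=(-0.3987, -1.1815) x1=(-0.8373, -0.6648) x2=(-1.2792, -0.5095)
step 34: x0=(-0.4504, -1.1636) x1=(-0.7904, -0.6279) x2=(-1.2968, -0.5169)
step 35: x0=(-0.5022, -1.1456) x1=(-0.7430, -0.5910) x2=(-1.3145, -0.5244)
step 36: x0=(-0.5542, -1.1277) x1=(-0.6954, -0.5537) x2=(-1.3321, -0.5320)
step 37: x0=(-0.6062, -1.1099) x1=(-0.6476, -0.5160) x2=(-1.3499, -0.5396)
step 38: x0=(-0.6583, -1.0923) x1=(-0.5996, -0.4780) x2=(-1.3676, -0.5473)
step 39: x0=(-0.7106, -1.0748) x1=(-0.5515, -0.4395) x2=(-1.3853, -0.5549)
step 40: x0=(-0.7629, -1.0575) x1=(-0.5034, -0.4008) x2=(-1.4029, -0.5627)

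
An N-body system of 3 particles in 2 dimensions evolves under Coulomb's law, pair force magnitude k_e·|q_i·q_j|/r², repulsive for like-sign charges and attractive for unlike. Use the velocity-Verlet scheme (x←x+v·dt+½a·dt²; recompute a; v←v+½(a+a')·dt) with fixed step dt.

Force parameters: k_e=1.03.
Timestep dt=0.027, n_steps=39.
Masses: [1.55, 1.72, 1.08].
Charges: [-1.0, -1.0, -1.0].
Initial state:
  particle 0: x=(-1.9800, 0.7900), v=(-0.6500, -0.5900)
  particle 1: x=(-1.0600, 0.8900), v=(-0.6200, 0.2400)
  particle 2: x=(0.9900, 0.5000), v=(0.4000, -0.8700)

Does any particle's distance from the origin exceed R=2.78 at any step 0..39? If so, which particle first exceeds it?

yes, particle 0

step 0: x0=(-1.9800, 0.7900) x1=(-1.0600, 0.8900) x2=(0.9900, 0.5000)
step 1: x0=(-1.9979, 0.7740) x1=(-1.0765, 0.8965) x2=(1.0009, 0.4765)
step 2: x0=(-2.0163, 0.7580) x1=(-1.0927, 0.9031) x2=(1.0121, 0.4529)
step 3: x0=(-2.0354, 0.7419) x1=(-1.1084, 0.9098) x2=(1.0234, 0.4294)
step 4: x0=(-2.0550, 0.7257) x1=(-1.1237, 0.9166) x2=(1.0350, 0.4057)
step 5: x0=(-2.0753, 0.7094) x1=(-1.1387, 0.9236) x2=(1.0468, 0.3821)
step 6: x0=(-2.0961, 0.6930) x1=(-1.1532, 0.9306) x2=(1.0588, 0.3584)
step 7: x0=(-2.1174, 0.6765) x1=(-1.1674, 0.9378) x2=(1.0710, 0.3346)
step 8: x0=(-2.1393, 0.6598) x1=(-1.1813, 0.9451) x2=(1.0834, 0.3108)
step 9: x0=(-2.1616, 0.6430) x1=(-1.1948, 0.9526) x2=(1.0959, 0.2870)
step 10: x0=(-2.1845, 0.6261) x1=(-1.2080, 0.9602) x2=(1.1087, 0.2631)
step 11: x0=(-2.2078, 0.6090) x1=(-1.2208, 0.9680) x2=(1.1216, 0.2392)
step 12: x0=(-2.2316, 0.5918) x1=(-1.2334, 0.9759) x2=(1.1347, 0.2153)
step 13: x0=(-2.2559, 0.5744) x1=(-1.2457, 0.9840) x2=(1.1480, 0.1913)
step 14: x0=(-2.2805, 0.5569) x1=(-1.2577, 0.9923) x2=(1.1614, 0.1672)
step 15: x0=(-2.3056, 0.5392) x1=(-1.2694, 1.0007) x2=(1.1750, 0.1432)
step 16: x0=(-2.3310, 0.5214) x1=(-1.2809, 1.0092) x2=(1.1888, 0.1191)
step 17: x0=(-2.3568, 0.5034) x1=(-1.2921, 1.0180) x2=(1.2027, 0.0949)
step 18: x0=(-2.3830, 0.4853) x1=(-1.3031, 1.0269) x2=(1.2167, 0.0707)
step 19: x0=(-2.4095, 0.4671) x1=(-1.3139, 1.0359) x2=(1.2309, 0.0465)
step 20: x0=(-2.4363, 0.4487) x1=(-1.3246, 1.0451) x2=(1.2452, 0.0222)
step 21: x0=(-2.4634, 0.4302) x1=(-1.3350, 1.0544) x2=(1.2596, -0.0021)
step 22: x0=(-2.4908, 0.4115) x1=(-1.3452, 1.0639) x2=(1.2742, -0.0265)
step 23: x0=(-2.5184, 0.3927) x1=(-1.3553, 1.0736) x2=(1.2889, -0.0509)
step 24: x0=(-2.5464, 0.3737) x1=(-1.3652, 1.0834) x2=(1.3038, -0.0753)
step 25: x0=(-2.5745, 0.3547) x1=(-1.3750, 1.0933) x2=(1.3187, -0.0998)
step 26: x0=(-2.6030, 0.3355) x1=(-1.3846, 1.1033) x2=(1.3338, -0.1243)
step 27: x0=(-2.6316, 0.3162) x1=(-1.3941, 1.1135) x2=(1.3490, -0.1488)
step 28: x0=(-2.6605, 0.2967) x1=(-1.4035, 1.1238) x2=(1.3643, -0.1734)
step 29: x0=(-2.6896, 0.2772) x1=(-1.4127, 1.1343) x2=(1.3797, -0.1980)
step 30: x0=(-2.7188, 0.2575) x1=(-1.4219, 1.1448) x2=(1.3953, -0.2227)
step 31: x0=(-2.7483, 0.2378) x1=(-1.4309, 1.1555) x2=(1.4109, -0.2474)
step 32: x0=(-2.7780, 0.2179) x1=(-1.4398, 1.1663) x2=(1.4266, -0.2721)
step 33: x0=(-2.8078, 0.1980) x1=(-1.4487, 1.1773) x2=(1.4424, -0.2969)
step 34: x0=(-2.8378, 0.1779) x1=(-1.4574, 1.1883) x2=(1.4583, -0.3216)
step 35: x0=(-2.8679, 0.1577) x1=(-1.4661, 1.1994) x2=(1.4744, -0.3465)
step 36: x0=(-2.8982, 0.1375) x1=(-1.4747, 1.2106) x2=(1.4905, -0.3713)
step 37: x0=(-2.9287, 0.1171) x1=(-1.4832, 1.2220) x2=(1.5067, -0.3962)
step 38: x0=(-2.9592, 0.0967) x1=(-1.4916, 1.2334) x2=(1.5230, -0.4212)
step 39: x0=(-2.9900, 0.0762) x1=(-1.5000, 1.2449) x2=(1.5393, -0.4461)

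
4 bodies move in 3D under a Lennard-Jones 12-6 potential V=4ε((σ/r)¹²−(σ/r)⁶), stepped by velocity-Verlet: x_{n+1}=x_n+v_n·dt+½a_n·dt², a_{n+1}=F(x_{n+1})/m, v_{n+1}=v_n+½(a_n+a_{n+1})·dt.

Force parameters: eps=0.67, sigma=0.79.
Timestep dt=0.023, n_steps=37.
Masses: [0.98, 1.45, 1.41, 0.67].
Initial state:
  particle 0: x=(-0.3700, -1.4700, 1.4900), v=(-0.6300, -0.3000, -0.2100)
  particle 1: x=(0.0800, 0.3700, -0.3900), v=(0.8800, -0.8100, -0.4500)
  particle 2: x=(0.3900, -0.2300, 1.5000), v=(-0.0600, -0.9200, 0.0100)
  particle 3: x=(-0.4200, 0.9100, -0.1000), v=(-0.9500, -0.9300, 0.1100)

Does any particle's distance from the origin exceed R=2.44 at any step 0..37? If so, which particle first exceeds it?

no

step 0: x0=(-0.3700, -1.4700, 1.4900) x1=(0.0800, 0.3700, -0.3900) x2=(0.3900, -0.2300, 1.5000) x3=(-0.4200, 0.9100, -0.1000)
step 1: x0=(-0.3845, -1.4768, 1.4852) x1=(0.1025, 0.3489, -0.4017) x2=(0.3886, -0.2512, 1.5002) x3=(-0.4468, 0.8940, -0.0946)
step 2: x0=(-0.3988, -1.4835, 1.4803) x1=(0.1266, 0.3262, -0.4142) x2=(0.3871, -0.2725, 1.5004) x3=(-0.4770, 0.8813, -0.0873)
step 3: x0=(-0.4131, -1.4901, 1.4755) x1=(0.1508, 0.3035, -0.4268) x2=(0.3856, -0.2938, 1.5006) x3=(-0.5073, 0.8687, -0.0799)
step 4: x0=(-0.4273, -1.4966, 1.4707) x1=(0.1745, 0.2812, -0.4391) x2=(0.3840, -0.3153, 1.5008) x3=(-0.5366, 0.8553, -0.0730)
step 5: x0=(-0.4414, -1.5029, 1.4658) x1=(0.1977, 0.2592, -0.4511) x2=(0.3823, -0.3368, 1.5009) x3=(-0.5648, 0.8409, -0.0666)
step 6: x0=(-0.4554, -1.5091, 1.4610) x1=(0.2204, 0.2377, -0.4629) x2=(0.3806, -0.3584, 1.5011) x3=(-0.5919, 0.8257, -0.0608)
step 7: x0=(-0.4694, -1.5151, 1.4562) x1=(0.2426, 0.2165, -0.4744) x2=(0.3788, -0.3801, 1.5012) x3=(-0.6181, 0.8099, -0.0555)
step 8: x0=(-0.4832, -1.5210, 1.4514) x1=(0.2645, 0.1955, -0.4858) x2=(0.3769, -0.4019, 1.5013) x3=(-0.6435, 0.7935, -0.0505)
step 9: x0=(-0.4969, -1.5267, 1.4465) x1=(0.2861, 0.1747, -0.4970) x2=(0.3750, -0.4238, 1.5014) x3=(-0.6682, 0.7766, -0.0459)
step 10: x0=(-0.5105, -1.5323, 1.4417) x1=(0.3075, 0.1540, -0.5081) x2=(0.3729, -0.4458, 1.5015) x3=(-0.6924, 0.7594, -0.0414)
step 11: x0=(-0.5239, -1.5378, 1.4369) x1=(0.3286, 0.1335, -0.5191) x2=(0.3708, -0.4679, 1.5015) x3=(-0.7161, 0.7419, -0.0372)
step 12: x0=(-0.5373, -1.5431, 1.4321) x1=(0.3496, 0.1131, -0.5300) x2=(0.3686, -0.4901, 1.5016) x3=(-0.7395, 0.7243, -0.0331)
step 13: x0=(-0.5505, -1.5483, 1.4273) x1=(0.3705, 0.0927, -0.5408) x2=(0.3663, -0.5123, 1.5016) x3=(-0.7626, 0.7064, -0.0292)
step 14: x0=(-0.5636, -1.5533, 1.4225) x1=(0.3912, 0.0724, -0.5516) x2=(0.3639, -0.5347, 1.5016) x3=(-0.7855, 0.6884, -0.0253)
step 15: x0=(-0.5766, -1.5581, 1.4178) x1=(0.4119, 0.0521, -0.5623) x2=(0.3614, -0.5572, 1.5016) x3=(-0.8082, 0.6704, -0.0215)
step 16: x0=(-0.5894, -1.5628, 1.4130) x1=(0.4325, 0.0319, -0.5730) x2=(0.3588, -0.5797, 1.5015) x3=(-0.8306, 0.6522, -0.0178)
step 17: x0=(-0.6020, -1.5674, 1.4082) x1=(0.4530, 0.0117, -0.5836) x2=(0.3561, -0.6024, 1.5015) x3=(-0.8530, 0.6339, -0.0141)
step 18: x0=(-0.6145, -1.5717, 1.4035) x1=(0.4734, -0.0085, -0.5943) x2=(0.3533, -0.6252, 1.5014) x3=(-0.8752, 0.6156, -0.0105)
step 19: x0=(-0.6268, -1.5759, 1.3988) x1=(0.4938, -0.0286, -0.6048) x2=(0.3504, -0.6481, 1.5013) x3=(-0.8973, 0.5972, -0.0069)
step 20: x0=(-0.6390, -1.5800, 1.3941) x1=(0.5142, -0.0488, -0.6154) x2=(0.3473, -0.6711, 1.5012) x3=(-0.9194, 0.5788, -0.0034)
step 21: x0=(-0.6510, -1.5839, 1.3894) x1=(0.5346, -0.0689, -0.6260) x2=(0.3442, -0.6942, 1.5011) x3=(-0.9413, 0.5603, 0.0002)
step 22: x0=(-0.6628, -1.5876, 1.3847) x1=(0.5549, -0.0890, -0.6365) x2=(0.3409, -0.7174, 1.5009) x3=(-0.9632, 0.5419, 0.0037)
step 23: x0=(-0.6744, -1.5911, 1.3800) x1=(0.5752, -0.1091, -0.6470) x2=(0.3374, -0.7408, 1.5007) x3=(-0.9851, 0.5233, 0.0072)
step 24: x0=(-0.6858, -1.5945, 1.3754) x1=(0.5955, -0.1292, -0.6575) x2=(0.3338, -0.7642, 1.5005) x3=(-1.0069, 0.5048, 0.0107)
step 25: x0=(-0.6970, -1.5977, 1.3708) x1=(0.6157, -0.1493, -0.6680) x2=(0.3301, -0.7878, 1.5003) x3=(-1.0287, 0.4862, 0.0142)
step 26: x0=(-0.7080, -1.6007, 1.3662) x1=(0.6360, -0.1694, -0.6785) x2=(0.3262, -0.8115, 1.5001) x3=(-1.0504, 0.4677, 0.0177)
step 27: x0=(-0.7187, -1.6035, 1.3616) x1=(0.6562, -0.1895, -0.6890) x2=(0.3222, -0.8353, 1.4998) x3=(-1.0721, 0.4491, 0.0212)
step 28: x0=(-0.7292, -1.6062, 1.3571) x1=(0.6764, -0.2096, -0.6994) x2=(0.3179, -0.8592, 1.4995) x3=(-1.0938, 0.4304, 0.0247)
step 29: x0=(-0.7394, -1.6086, 1.3526) x1=(0.6966, -0.2297, -0.7099) x2=(0.3136, -0.8832, 1.4991) x3=(-1.1154, 0.4118, 0.0281)
step 30: x0=(-0.7494, -1.6109, 1.3481) x1=(0.7168, -0.2498, -0.7204) x2=(0.3090, -0.9074, 1.4988) x3=(-1.1370, 0.3932, 0.0316)
step 31: x0=(-0.7591, -1.6130, 1.3437) x1=(0.7370, -0.2699, -0.7308) x2=(0.3042, -0.9317, 1.4984) x3=(-1.1586, 0.3745, 0.0351)
step 32: x0=(-0.7686, -1.6149, 1.3393) x1=(0.7572, -0.2900, -0.7412) x2=(0.2992, -0.9561, 1.4979) x3=(-1.1802, 0.3558, 0.0386)
step 33: x0=(-0.7777, -1.6166, 1.3349) x1=(0.7773, -0.3101, -0.7517) x2=(0.2941, -0.9807, 1.4974) x3=(-1.2018, 0.3371, 0.0421)
step 34: x0=(-0.7865, -1.6182, 1.3306) x1=(0.7975, -0.3302, -0.7621) x2=(0.2887, -1.0054, 1.4969) x3=(-1.2233, 0.3185, 0.0456)
step 35: x0=(-0.7949, -1.6195, 1.3263) x1=(0.8177, -0.3503, -0.7725) x2=(0.2830, -1.0302, 1.4964) x3=(-1.2449, 0.2997, 0.0491)
step 36: x0=(-0.8030, -1.6206, 1.3221) x1=(0.8378, -0.3703, -0.7829) x2=(0.2771, -1.0551, 1.4958) x3=(-1.2664, 0.2810, 0.0526)
step 37: x0=(-0.8108, -1.6216, 1.3180) x1=(0.8580, -0.3904, -0.7933) x2=(0.2710, -1.0802, 1.4952) x3=(-1.2879, 0.2623, 0.0561)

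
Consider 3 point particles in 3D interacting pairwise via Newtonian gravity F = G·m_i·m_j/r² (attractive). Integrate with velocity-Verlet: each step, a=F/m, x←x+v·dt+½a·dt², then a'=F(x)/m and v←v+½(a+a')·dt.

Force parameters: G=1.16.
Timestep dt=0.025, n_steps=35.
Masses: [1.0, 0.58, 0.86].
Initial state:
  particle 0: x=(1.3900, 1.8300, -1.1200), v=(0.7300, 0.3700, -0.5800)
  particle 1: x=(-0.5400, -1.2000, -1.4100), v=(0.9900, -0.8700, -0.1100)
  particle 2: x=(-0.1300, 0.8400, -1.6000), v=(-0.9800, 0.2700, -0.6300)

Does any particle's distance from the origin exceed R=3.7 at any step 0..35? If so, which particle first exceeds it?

step 0: x0=(1.3900, 1.8300, -1.1200) x1=(-0.5400, -1.2000, -1.4100) x2=(-0.1300, 0.8400, -1.6000)
step 1: x0=(1.4082, 1.8392, -1.1345) x1=(-0.5152, -1.2217, -1.4128) x2=(-0.1544, 0.8468, -1.6157)
step 2: x0=(1.4262, 1.8483, -1.1491) x1=(-0.4904, -1.2431, -1.4155) x2=(-0.1787, 0.8535, -1.6314)
step 3: x0=(1.4440, 1.8572, -1.1637) x1=(-0.4655, -1.2644, -1.4183) x2=(-0.2028, 0.8603, -1.6470)
step 4: x0=(1.4618, 1.8661, -1.1784) x1=(-0.4406, -1.2855, -1.4211) x2=(-0.2268, 0.8671, -1.6625)
step 5: x0=(1.4793, 1.8748, -1.1930) x1=(-0.4156, -1.3065, -1.4239) x2=(-0.2507, 0.8739, -1.6780)
step 6: x0=(1.4968, 1.8835, -1.2078) x1=(-0.3906, -1.3272, -1.4267) x2=(-0.2744, 0.8806, -1.6935)
step 7: x0=(1.5141, 1.8921, -1.2225) x1=(-0.3656, -1.3478, -1.4295) x2=(-0.2980, 0.8874, -1.7089)
step 8: x0=(1.5312, 1.9005, -1.2373) x1=(-0.3405, -1.3683, -1.4323) x2=(-0.3214, 0.8942, -1.7242)
step 9: x0=(1.5483, 1.9089, -1.2522) x1=(-0.3154, -1.3885, -1.4352) x2=(-0.3448, 0.9009, -1.7395)
step 10: x0=(1.5652, 1.9172, -1.2670) x1=(-0.2903, -1.4086, -1.4380) x2=(-0.3679, 0.9077, -1.7548)
step 11: x0=(1.5819, 1.9254, -1.2819) x1=(-0.2652, -1.4286, -1.4409) x2=(-0.3910, 0.9144, -1.7700)
step 12: x0=(1.5986, 1.9336, -1.2968) x1=(-0.2400, -1.4484, -1.4438) x2=(-0.4139, 0.9211, -1.7852)
step 13: x0=(1.6152, 1.9416, -1.3118) x1=(-0.2149, -1.4680, -1.4467) x2=(-0.4367, 0.9278, -1.8003)
step 14: x0=(1.6316, 1.9496, -1.3267) x1=(-0.1897, -1.4875, -1.4496) x2=(-0.4594, 0.9345, -1.8154)
step 15: x0=(1.6479, 1.9576, -1.3417) x1=(-0.1645, -1.5069, -1.4525) x2=(-0.4820, 0.9412, -1.8305)
step 16: x0=(1.6642, 1.9654, -1.3567) x1=(-0.1393, -1.5261, -1.4554) x2=(-0.5044, 0.9479, -1.8455)
step 17: x0=(1.6803, 1.9732, -1.3718) x1=(-0.1141, -1.5452, -1.4584) x2=(-0.5268, 0.9545, -1.8605)
step 18: x0=(1.6963, 1.9809, -1.3868) x1=(-0.0889, -1.5641, -1.4614) x2=(-0.5490, 0.9612, -1.8755)
step 19: x0=(1.7122, 1.9885, -1.4019) x1=(-0.0636, -1.5829, -1.4643) x2=(-0.5711, 0.9678, -1.8904)
step 20: x0=(1.7280, 1.9961, -1.4170) x1=(-0.0384, -1.6016, -1.4673) x2=(-0.5931, 0.9744, -1.9053)
step 21: x0=(1.7437, 2.0037, -1.4321) x1=(-0.0132, -1.6202, -1.4703) x2=(-0.6149, 0.9810, -1.9202)
step 22: x0=(1.7594, 2.0111, -1.4472) x1=(0.0120, -1.6386, -1.4734) x2=(-0.6367, 0.9876, -1.9350)
step 23: x0=(1.7749, 2.0185, -1.4623) x1=(0.0373, -1.6570, -1.4764) x2=(-0.6584, 0.9942, -1.9498)
step 24: x0=(1.7903, 2.0259, -1.4775) x1=(0.0625, -1.6752, -1.4794) x2=(-0.6799, 1.0008, -1.9646)
step 25: x0=(1.8057, 2.0332, -1.4927) x1=(0.0877, -1.6933, -1.4825) x2=(-0.7014, 1.0073, -1.9794)
step 26: x0=(1.8210, 2.0405, -1.5079) x1=(0.1129, -1.7112, -1.4856) x2=(-0.7227, 1.0138, -1.9941)
step 27: x0=(1.8362, 2.0476, -1.5231) x1=(0.1381, -1.7291, -1.4887) x2=(-0.7440, 1.0204, -2.0088)
step 28: x0=(1.8513, 2.0548, -1.5383) x1=(0.1633, -1.7469, -1.4918) x2=(-0.7652, 1.0269, -2.0235)
step 29: x0=(1.8663, 2.0619, -1.5535) x1=(0.1886, -1.7645, -1.4949) x2=(-0.7862, 1.0334, -2.0382)
step 30: x0=(1.8812, 2.0689, -1.5688) x1=(0.2137, -1.7821, -1.4980) x2=(-0.8072, 1.0399, -2.0528)
step 31: x0=(1.8961, 2.0759, -1.5840) x1=(0.2389, -1.7996, -1.5012) x2=(-0.8280, 1.0463, -2.0674)
step 32: x0=(1.9109, 2.0829, -1.5993) x1=(0.2641, -1.8169, -1.5043) x2=(-0.8488, 1.0528, -2.0820)
step 33: x0=(1.9256, 2.0898, -1.6145) x1=(0.2893, -1.8342, -1.5075) x2=(-0.8695, 1.0593, -2.0966)
step 34: x0=(1.9403, 2.0967, -1.6298) x1=(0.3145, -1.8514, -1.5107) x2=(-0.8901, 1.0657, -2.1111)
step 35: x0=(1.9549, 2.1035, -1.6451) x1=(0.3396, -1.8685, -1.5138) x2=(-0.9106, 1.0721, -2.1256)

no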